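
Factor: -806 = -1 * 2^1 * 13^1 * 31^1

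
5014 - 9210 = -4196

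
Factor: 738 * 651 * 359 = 2^1 * 3^3 * 7^1 * 31^1 * 41^1 * 359^1 = 172477242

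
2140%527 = 32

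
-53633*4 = -214532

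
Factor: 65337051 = 3^1*13^1*1153^1*1453^1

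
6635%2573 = 1489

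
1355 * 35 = 47425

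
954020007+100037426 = 1054057433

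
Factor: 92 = 2^2 * 23^1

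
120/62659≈0.00192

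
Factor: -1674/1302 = -1 * 3^2 * 7^(-1) = -9/7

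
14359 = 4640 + 9719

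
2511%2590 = 2511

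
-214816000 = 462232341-677048341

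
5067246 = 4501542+565704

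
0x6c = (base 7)213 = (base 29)3l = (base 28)3o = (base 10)108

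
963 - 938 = 25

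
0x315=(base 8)1425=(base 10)789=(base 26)149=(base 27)126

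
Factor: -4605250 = -1*2^1*5^3*13^2*109^1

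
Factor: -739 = -1 * 739^1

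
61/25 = 2 + 11/25 = 2.44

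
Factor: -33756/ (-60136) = 2^ (-1)*3^1*29^1*97^1*7517^ (-1) = 8439/15034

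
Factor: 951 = 3^1*317^1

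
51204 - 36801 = 14403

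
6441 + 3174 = 9615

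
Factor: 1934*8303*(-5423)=-1*2^1*11^1*17^1*19^2*23^1*29^1*967^1=-87082544846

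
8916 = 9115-199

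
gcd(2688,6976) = 64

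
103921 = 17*6113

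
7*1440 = 10080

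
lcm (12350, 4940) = 24700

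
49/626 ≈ 0.0783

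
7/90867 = 1/12981 ≈ 0.0000770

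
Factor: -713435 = -1 * 5^1 * 97^1 * 1471^1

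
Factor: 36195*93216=2^5*3^2*5^1*19^1*127^1*971^1=3373953120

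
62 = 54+8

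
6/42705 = 2/14235 ≈ 0.000140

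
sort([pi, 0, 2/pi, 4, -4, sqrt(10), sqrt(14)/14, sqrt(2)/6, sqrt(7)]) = [-4, 0, sqrt(2)/6, sqrt(14)/14, 2/pi, sqrt(7), pi, sqrt(10), 4]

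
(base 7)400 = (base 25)7l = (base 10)196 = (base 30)6g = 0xc4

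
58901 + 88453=147354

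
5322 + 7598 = 12920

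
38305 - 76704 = -38399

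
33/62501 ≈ 0.000528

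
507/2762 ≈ 0.184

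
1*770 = 770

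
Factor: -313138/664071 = -1*2^1*3^(-1)*7^1*17^(-1)*29^(-1)*449^(-1)*22367^1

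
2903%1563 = 1340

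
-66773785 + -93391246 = -160165031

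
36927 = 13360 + 23567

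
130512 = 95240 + 35272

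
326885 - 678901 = -352016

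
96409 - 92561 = 3848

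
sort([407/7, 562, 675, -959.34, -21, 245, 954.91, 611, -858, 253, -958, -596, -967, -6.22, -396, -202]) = [-967, -959.34, -958, -858, -596, -396, -202, -21, -6.22, 407/7, 245, 253, 562, 611, 675, 954.91]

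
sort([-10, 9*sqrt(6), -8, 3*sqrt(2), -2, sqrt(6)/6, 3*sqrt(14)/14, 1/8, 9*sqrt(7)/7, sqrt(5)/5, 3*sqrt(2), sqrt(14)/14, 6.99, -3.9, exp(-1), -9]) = [-10, -9, -8, -3.9, -2, 1/8, sqrt(14)/14, exp(-1), sqrt(6)/6, sqrt(5)/5, 3*sqrt(14)/14, 9*sqrt(7)/7, 3*sqrt(2), 3*sqrt(2), 6.99, 9*sqrt(6)]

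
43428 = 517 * 84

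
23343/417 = 7781/139 ≈ 55.98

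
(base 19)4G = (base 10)92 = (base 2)1011100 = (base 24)3K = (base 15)62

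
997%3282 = 997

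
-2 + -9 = -11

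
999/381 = 333/127≈2.62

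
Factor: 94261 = 94261^1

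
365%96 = 77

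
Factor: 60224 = 2^6 * 941^1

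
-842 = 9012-9854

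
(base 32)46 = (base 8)206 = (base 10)134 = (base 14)98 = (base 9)158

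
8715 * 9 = 78435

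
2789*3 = 8367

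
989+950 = 1939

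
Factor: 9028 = 2^2 * 37^1 * 61^1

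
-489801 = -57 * 8593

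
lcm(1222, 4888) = 4888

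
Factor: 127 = 127^1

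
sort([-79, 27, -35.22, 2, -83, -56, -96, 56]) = [-96, -83, -79, -56, -35.22, 2, 27, 56]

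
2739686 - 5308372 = -2568686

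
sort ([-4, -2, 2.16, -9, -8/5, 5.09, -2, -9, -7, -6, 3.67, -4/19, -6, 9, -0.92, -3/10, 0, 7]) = [-9, -9, -7, -6, -6, -4, -2, -2, -8/5, -0.92, -3/10, -4/19, 0, 2.16, 3.67, 5.09, 7, 9]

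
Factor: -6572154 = -1*2^1*3^1*29^1*107^1*353^1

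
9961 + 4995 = 14956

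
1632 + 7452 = 9084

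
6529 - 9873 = -3344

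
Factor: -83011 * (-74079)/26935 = 3^2 * 5^ (-1) * 17^1 * 19^1 * 257^1 * 5387^ (-1) * 8231^1 = 6149371869/26935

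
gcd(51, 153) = 51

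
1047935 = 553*1895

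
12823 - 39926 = -27103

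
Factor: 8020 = 2^2 * 5^1 * 401^1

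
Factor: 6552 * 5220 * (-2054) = -1 * 2^6 * 3^4 * 5^1 * 7^1 * 13^2 * 29^1 * 79^1 = -70249757760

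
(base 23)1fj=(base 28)13p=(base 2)1101111101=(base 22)1id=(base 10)893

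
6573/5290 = 1 + 1283/5290 ≈ 1.24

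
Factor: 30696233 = 457^1*67169^1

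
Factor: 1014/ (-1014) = -1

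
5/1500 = 1/300 ≈ 0.00333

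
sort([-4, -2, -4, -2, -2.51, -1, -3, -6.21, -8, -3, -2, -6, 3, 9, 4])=[-8, -6.21, -6, -4, -4, -3, -3, -2.51, -2, -2, -2, -1, 3, 4, 9]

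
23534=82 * 287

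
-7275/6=-2425/2=-1212.50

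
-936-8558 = -9494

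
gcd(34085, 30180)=5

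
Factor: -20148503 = -1*20148503^1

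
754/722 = 377/361 ≈ 1.04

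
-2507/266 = -9-113/266 ≈ -9.42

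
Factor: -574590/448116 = -1 * 2^(-1) * 5^1 * 179^1 * 349^(-1) = -895/698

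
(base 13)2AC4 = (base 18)114G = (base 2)1100001100100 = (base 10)6244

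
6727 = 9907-3180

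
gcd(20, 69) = 1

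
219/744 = 73/248 ≈ 0.294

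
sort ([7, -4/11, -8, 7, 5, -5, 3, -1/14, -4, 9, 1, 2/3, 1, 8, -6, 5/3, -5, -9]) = [-9, -8, -6, -5, -5, -4, -4/11, -1/14, 2/3, 1, 1, 5/3, 3, 5, 7, 7, 8, 9]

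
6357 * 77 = 489489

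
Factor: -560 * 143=-1 * 2^4 * 5^1 * 7^1 * 11^1 * 13^1=-80080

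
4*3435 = 13740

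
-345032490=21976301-367008791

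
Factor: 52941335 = 5^1 * 31^1 * 341557^1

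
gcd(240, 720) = 240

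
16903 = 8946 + 7957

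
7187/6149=1 + 1038/6149 ≈ 1.17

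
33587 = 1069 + 32518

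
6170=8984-2814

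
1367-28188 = -26821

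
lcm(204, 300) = 5100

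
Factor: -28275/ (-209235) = 5^1*37^ (-1) = 5/37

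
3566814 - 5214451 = -1647637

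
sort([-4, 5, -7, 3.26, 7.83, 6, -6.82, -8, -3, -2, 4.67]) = [-8, -7, -6.82, -4, -3, -2, 3.26, 4.67, 5, 6, 7.83]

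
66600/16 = 4162 + 1/2 = 4162.50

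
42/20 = 2 + 1/10 = 2.10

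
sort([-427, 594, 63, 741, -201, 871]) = [-427, -201, 63, 594, 741, 871]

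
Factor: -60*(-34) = 2^3*3^1*5^1*17^1 = 2040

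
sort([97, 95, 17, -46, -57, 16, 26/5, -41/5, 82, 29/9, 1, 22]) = [-57, -46, -41/5, 1, 29/9, 26/5, 16, 17, 22, 82, 95, 97]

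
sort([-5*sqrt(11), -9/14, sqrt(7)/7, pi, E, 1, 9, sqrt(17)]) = [-5*sqrt(11), -9/14, sqrt(7)/7, 1, E, pi, sqrt(17), 9]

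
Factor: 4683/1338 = 2^(-1)*7^1 = 7/2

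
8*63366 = 506928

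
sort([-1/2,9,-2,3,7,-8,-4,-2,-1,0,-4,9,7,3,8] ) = [-8,-4,-4,-2,-2,-1,-1/2,0,3,3,7,7,8,9,9] 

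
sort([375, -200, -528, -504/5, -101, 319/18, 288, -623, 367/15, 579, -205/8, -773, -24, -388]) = [-773, -623, -528, -388, -200, -101, -504/5, -205/8, -24, 319/18, 367/15, 288, 375, 579]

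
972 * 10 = 9720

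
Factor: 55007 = 67^1*821^1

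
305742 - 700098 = -394356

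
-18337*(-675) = 12377475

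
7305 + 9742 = 17047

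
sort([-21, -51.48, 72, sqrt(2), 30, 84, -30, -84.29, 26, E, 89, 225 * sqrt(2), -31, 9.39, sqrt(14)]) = [-84.29, -51.48, -31, -30, -21, sqrt(2), E, sqrt(14), 9.39, 26, 30, 72, 84, 89, 225 * sqrt(2)]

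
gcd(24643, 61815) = 1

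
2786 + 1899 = 4685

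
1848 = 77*24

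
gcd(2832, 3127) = 59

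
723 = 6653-5930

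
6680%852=716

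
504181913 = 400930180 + 103251733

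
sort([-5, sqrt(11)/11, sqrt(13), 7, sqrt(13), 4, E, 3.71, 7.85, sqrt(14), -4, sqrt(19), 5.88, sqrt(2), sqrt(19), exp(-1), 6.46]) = [-5, -4, sqrt(11)/11, exp(-1), sqrt(2), E, sqrt(13), sqrt(13), 3.71, sqrt(14), 4, sqrt(19), sqrt(19), 5.88, 6.46, 7, 7.85]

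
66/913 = 6/83 ≈ 0.0723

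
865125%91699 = 39834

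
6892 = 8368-1476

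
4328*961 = 4159208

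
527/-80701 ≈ -0.00653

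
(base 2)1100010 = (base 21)4e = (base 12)82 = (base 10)98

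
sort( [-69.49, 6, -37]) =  [-69.49, -37, 6]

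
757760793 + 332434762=1090195555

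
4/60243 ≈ 0.0000664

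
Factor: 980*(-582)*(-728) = 2^6*3^1*5^1*7^3*13^1*97^1 = 415222080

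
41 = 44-3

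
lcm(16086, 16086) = 16086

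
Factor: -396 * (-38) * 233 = 2^3 * 3^2 * 11^1 * 19^1 * 233^1 = 3506184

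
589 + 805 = 1394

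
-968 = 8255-9223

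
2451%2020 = 431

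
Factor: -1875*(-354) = 2^1*3^2*5^4*59^1 = 663750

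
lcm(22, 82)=902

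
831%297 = 237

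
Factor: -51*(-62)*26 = 2^2*3^1*13^1*17^1*31^1 = 82212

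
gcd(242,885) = 1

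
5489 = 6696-1207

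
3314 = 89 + 3225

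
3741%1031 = 648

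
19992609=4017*4977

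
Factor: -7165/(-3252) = 2^(-2)*3^(-1)*5^1*271^(-1)*1433^1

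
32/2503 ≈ 0.0128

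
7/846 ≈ 0.00827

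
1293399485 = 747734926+545664559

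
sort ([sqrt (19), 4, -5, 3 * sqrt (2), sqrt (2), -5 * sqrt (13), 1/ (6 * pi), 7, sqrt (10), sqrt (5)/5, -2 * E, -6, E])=[-5 * sqrt (13), -6, -2 * E, -5, 1/ (6 * pi), sqrt (5)/5, sqrt (2), E, sqrt (10), 4, 3 * sqrt (2), sqrt (19), 7]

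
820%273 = 1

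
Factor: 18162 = 2^1*3^2*1009^1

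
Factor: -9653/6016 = -1 * 2^(-7) * 7^2 * 47^(-1) * 197^1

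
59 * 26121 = 1541139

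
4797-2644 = 2153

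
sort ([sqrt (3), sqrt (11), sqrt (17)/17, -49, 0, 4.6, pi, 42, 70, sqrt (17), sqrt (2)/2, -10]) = [-49, -10, 0, sqrt (17)/17, sqrt (2)/2, sqrt (3), pi, sqrt (11), sqrt (17), 4.6, 42, 70]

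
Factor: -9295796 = -1*2^2*2323949^1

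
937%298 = 43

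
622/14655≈0.0424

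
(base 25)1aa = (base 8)1565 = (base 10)885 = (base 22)1i5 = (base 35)pa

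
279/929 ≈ 0.300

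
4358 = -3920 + 8278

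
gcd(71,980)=1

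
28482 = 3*9494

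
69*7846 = 541374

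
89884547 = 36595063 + 53289484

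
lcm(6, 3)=6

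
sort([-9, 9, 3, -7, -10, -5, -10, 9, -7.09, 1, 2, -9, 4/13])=[-10, -10, -9, -9, -7.09, -7, -5, 4/13, 1, 2, 3, 9, 9]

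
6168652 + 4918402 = 11087054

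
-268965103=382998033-651963136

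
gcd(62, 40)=2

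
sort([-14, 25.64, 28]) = [-14, 25.64, 28]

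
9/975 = 3/325 ≈ 0.00923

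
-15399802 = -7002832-8396970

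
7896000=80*98700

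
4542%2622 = 1920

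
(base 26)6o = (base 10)180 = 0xb4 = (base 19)99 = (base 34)5a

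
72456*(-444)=-32170464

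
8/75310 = 4/37655 ≈ 0.000106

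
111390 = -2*(-55695)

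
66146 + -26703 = 39443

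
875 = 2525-1650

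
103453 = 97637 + 5816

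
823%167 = 155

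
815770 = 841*970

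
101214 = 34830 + 66384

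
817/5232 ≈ 0.156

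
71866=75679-3813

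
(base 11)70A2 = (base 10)9429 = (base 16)24D5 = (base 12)5559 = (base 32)96L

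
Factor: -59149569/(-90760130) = 2^(-1)*3^1*5^(-1)*37^1*151^1*157^(-1)*3529^1*57809^(-1) 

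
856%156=76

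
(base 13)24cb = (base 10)5237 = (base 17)1121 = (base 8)12165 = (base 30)5oh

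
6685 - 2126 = 4559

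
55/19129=5/1739 ≈ 0.00288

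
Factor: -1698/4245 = -1 * 2^1 * 5^(-1) = -2/5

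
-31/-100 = 0.31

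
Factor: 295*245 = 5^2*7^2*59^1 = 72275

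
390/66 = 65/11 ≈ 5.91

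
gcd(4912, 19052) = 4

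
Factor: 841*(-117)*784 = -1*2^4*3^2*7^2*13^1*29^2 = -77143248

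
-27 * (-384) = 10368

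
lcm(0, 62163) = 0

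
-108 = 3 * (-36) 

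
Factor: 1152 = 2^7*3^2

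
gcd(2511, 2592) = 81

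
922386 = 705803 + 216583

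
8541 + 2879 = 11420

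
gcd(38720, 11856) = 16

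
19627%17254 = 2373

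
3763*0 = 0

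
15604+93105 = 108709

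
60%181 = 60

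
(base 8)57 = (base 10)47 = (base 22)23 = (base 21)25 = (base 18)2b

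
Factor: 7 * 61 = 7^1 * 61^1 = 427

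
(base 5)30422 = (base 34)1of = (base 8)3703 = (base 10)1987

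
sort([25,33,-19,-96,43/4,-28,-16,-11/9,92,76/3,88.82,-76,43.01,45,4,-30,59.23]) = [-96,-76,-30,-28,-19,-16,-11/9,4,43/4,25,76/3,33,43.01,45,59.23,88.82,92]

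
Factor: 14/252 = 2^(-1) * 3^(-2) = 1/18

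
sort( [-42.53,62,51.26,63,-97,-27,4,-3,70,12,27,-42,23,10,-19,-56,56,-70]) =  [-97,-70,-56,-42.53,-42,-27,-19,-3,4,10,12,23,27,51.26,56,62,63,70]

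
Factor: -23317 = -1*7^1*3331^1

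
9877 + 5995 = 15872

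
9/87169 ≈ 0.000103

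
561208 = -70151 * (-8)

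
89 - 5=84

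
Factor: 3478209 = 3^1*7^1*89^1*1861^1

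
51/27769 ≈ 0.00184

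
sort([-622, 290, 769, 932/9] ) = [-622, 932/9, 290, 769] 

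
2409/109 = 22 + 11/109 ≈ 22.10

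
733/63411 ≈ 0.0116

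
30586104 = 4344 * 7041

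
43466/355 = 122+156/355≈122.44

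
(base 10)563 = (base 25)md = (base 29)jc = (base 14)2c3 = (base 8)1063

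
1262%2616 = 1262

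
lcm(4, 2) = 4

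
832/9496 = 104/1187≈0.0876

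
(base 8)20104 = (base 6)102124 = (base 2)10000001000100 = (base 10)8260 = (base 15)26aa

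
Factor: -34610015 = -1 * 5^1 * 11^1 * 71^1 * 8863^1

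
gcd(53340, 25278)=6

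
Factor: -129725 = -1 * 5^2 * 5189^1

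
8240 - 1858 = 6382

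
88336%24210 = 15706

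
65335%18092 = 11059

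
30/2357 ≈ 0.0127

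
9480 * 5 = 47400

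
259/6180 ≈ 0.0419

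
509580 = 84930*6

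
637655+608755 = 1246410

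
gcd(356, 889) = 1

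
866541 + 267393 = 1133934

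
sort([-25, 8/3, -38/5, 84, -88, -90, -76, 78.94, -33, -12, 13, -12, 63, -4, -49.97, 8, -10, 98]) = [-90, -88, -76, -49.97, -33, -25, -12, -12, -10, -38/5, -4, 8/3, 8, 13, 63, 78.94, 84, 98]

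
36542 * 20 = 730840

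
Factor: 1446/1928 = 2^(-2)*3^1 = 3/4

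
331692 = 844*393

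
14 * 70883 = 992362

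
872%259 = 95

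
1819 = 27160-25341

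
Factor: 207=3^2 * 23^1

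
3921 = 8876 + -4955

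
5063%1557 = 392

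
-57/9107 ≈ -0.00626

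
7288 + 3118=10406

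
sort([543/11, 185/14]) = [185/14, 543/11]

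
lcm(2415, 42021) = 210105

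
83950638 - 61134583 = 22816055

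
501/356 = 1 + 145/356 ≈ 1.41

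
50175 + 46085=96260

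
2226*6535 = 14546910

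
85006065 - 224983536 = -139977471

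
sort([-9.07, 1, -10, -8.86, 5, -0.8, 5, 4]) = [-10, -9.07, -8.86, -0.8, 1, 4, 5, 5]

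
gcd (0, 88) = 88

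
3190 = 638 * 5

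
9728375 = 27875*349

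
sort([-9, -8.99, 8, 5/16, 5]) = [-9, -8.99, 5/16, 5, 8]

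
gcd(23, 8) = 1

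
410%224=186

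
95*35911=3411545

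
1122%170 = 102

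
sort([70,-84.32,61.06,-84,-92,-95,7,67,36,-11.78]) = [-95,-92,-84.32,-84,-11.78,7,36,61.06,67,70]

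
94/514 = 47/257 ≈ 0.183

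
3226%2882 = 344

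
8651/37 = 233 + 30/37 ≈ 233.81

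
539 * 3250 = 1751750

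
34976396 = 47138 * 742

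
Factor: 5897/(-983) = -1 * 983^(-1) * 5897^1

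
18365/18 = 1020 + 5/18 ≈ 1020.28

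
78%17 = 10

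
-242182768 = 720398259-962581027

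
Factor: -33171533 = -1 * 43^1 * 771431^1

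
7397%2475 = 2447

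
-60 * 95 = -5700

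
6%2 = 0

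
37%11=4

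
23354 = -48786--72140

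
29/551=1/19≈0.0526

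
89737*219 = 19652403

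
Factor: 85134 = 2^1 * 3^1 * 7^1 * 2027^1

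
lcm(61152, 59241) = 1895712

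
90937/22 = 8267/2 = 4133.50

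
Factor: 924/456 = 2^(-1) * 7^1 * 11^1 * 19^(-1) = 77/38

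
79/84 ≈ 0.940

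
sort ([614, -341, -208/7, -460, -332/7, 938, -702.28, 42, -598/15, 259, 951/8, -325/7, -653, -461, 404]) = [-702.28, -653, -461, -460, -341, -332/7, -325/7, -598/15, -208/7, 42, 951/8, 259, 404, 614, 938]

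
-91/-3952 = 7/304 ≈ 0.0230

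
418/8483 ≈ 0.0493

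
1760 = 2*880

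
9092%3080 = 2932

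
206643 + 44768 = 251411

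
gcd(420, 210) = 210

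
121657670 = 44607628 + 77050042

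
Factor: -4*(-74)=2^3*37^1=296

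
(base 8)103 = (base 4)1003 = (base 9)74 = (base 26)2f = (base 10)67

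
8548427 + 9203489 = 17751916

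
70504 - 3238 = 67266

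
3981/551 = 7 + 124/551 ≈ 7.23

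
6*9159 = 54954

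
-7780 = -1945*4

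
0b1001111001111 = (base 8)11717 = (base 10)5071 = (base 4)1033033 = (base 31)58i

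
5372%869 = 158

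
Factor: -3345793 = -1 * 11^1 * 304163^1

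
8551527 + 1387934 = 9939461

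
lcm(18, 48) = 144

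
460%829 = 460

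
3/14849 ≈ 0.000202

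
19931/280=71 + 51/280 ≈ 71.18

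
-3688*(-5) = 18440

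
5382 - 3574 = 1808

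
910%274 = 88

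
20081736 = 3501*5736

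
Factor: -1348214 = -1 * 2^1 * 7^1 * 23^1 * 53^1 * 79^1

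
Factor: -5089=-1 * 7^1 * 727^1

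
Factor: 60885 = 3^3*5^1*11^1*41^1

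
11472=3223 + 8249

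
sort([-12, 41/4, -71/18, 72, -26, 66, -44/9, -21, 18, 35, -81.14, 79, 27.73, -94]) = [-94, -81.14, -26, -21, -12, -44/9, -71/18, 41/4, 18, 27.73, 35, 66, 72, 79]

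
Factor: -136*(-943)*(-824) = -1*2^6*17^1*23^1*41^1*103^1 = -105676352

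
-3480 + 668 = -2812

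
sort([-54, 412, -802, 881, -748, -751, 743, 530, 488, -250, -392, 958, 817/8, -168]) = [-802, -751, -748, -392, -250, -168, -54, 817/8, 412, 488, 530, 743, 881, 958]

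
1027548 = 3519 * 292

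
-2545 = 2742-5287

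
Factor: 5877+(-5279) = 2^1*13^1*23^1 = 598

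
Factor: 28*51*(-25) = -1*2^2*3^1*5^2*7^1*17^1 = -35700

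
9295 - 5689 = 3606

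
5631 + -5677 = -46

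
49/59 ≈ 0.831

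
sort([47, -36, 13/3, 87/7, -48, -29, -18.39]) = [-48, -36, -29, -18.39, 13/3, 87/7, 47]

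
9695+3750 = 13445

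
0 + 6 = 6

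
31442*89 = 2798338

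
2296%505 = 276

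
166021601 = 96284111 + 69737490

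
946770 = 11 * 86070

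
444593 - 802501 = -357908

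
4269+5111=9380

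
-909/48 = -303/16 ≈ -18.94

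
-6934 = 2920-9854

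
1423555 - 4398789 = -2975234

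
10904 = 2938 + 7966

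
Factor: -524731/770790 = -1 * 2^(-1) * 3^(-1) * 5^(-1) * 25693^(-1) * 524731^1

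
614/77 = 7 + 75/77 ≈ 7.97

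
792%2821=792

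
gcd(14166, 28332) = 14166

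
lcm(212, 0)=0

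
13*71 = 923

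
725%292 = 141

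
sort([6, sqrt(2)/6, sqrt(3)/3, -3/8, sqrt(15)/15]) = [-3/8, sqrt(2)/6, sqrt(15)/15, sqrt(3)/3, 6]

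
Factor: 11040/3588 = 2^3*5^1*13^(-1) = 40/13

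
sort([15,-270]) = [-270,15]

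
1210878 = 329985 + 880893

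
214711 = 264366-49655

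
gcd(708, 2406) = 6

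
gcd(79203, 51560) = 1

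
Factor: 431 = 431^1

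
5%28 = 5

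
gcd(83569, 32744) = 1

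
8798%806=738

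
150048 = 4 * 37512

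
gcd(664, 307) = 1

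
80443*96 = 7722528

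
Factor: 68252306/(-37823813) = -1*2^1*19^(-1)*31^(-1)*173^1*64217^(-1)*197261^1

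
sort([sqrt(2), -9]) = [-9, sqrt(2)]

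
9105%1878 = 1593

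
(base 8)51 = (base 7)56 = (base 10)41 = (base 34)17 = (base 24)1h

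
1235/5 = 247 = 247.00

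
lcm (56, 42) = 168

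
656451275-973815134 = -317363859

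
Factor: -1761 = -1*3^1*587^1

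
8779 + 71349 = 80128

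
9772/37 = 264 + 4/37 ≈ 264.11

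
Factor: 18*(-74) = -1*2^2*3^2*37^1 = -1332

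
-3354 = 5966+-9320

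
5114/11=464 + 10/11 ≈ 464.91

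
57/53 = 1 + 4/53 ≈ 1.08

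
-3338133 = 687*(-4859)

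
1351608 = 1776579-424971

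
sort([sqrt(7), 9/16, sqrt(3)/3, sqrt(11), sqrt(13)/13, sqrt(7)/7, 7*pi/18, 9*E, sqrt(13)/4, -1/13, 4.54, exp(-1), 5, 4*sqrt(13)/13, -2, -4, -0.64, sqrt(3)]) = [-4, -2, -0.64, -1/13, sqrt(13)/13, exp(-1), sqrt(7)/7, 9/16, sqrt(3)/3, sqrt(13)/4, 4*sqrt(13)/13, 7*pi/18, sqrt(3), sqrt(7), sqrt(11), 4.54, 5, 9*E]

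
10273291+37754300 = 48027591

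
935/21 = 44+11/21 ≈ 44.52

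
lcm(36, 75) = 900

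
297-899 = -602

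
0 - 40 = -40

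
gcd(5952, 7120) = 16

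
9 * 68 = 612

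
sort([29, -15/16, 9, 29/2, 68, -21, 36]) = [-21, -15/16, 9, 29/2, 29, 36, 68]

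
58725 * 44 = 2583900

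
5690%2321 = 1048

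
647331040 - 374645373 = 272685667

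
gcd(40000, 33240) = 40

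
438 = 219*2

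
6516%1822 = 1050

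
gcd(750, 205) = 5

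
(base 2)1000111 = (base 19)3e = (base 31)29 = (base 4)1013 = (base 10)71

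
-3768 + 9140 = 5372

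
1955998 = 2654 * 737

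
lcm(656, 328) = 656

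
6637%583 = 224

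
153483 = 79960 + 73523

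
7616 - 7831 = -215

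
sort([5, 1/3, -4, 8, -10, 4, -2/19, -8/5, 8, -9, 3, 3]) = [-10, -9, -4, -8/5, -2/19, 1/3, 3, 3, 4, 5, 8, 8]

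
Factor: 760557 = 3^1*7^1*36217^1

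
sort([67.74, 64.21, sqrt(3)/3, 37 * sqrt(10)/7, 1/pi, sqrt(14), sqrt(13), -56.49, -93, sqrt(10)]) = [-93, -56.49, 1/pi, sqrt(3)/3, sqrt(10), sqrt(13), sqrt(14), 37 * sqrt(10)/7, 64.21, 67.74]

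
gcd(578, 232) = 2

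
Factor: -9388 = -1 * 2^2 * 2347^1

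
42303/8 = 5287 + 7/8 ≈ 5287.88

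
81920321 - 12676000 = 69244321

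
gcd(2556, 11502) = 1278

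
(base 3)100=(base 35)9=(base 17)9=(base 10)9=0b1001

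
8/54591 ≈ 0.000147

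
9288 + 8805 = 18093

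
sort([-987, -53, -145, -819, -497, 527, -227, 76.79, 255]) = [-987, -819, -497, -227, -145, -53, 76.79, 255, 527]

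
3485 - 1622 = 1863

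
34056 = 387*88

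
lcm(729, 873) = 70713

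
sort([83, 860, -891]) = [-891, 83, 860]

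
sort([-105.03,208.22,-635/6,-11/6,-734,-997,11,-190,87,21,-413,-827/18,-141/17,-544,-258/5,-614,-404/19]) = [-997,-734,-614,-544,-413,-190,-635/6,-105.03,-258/5,-827/18,-404/19,-141/17,-11/6,11,21,87,208.22]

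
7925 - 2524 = 5401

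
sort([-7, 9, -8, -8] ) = [-8, -8, -7, 9] 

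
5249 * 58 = 304442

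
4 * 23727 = 94908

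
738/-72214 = -369/36107 ≈ -0.0102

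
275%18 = 5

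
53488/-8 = -6686 = -6686.00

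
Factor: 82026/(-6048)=-1 * 2^(-4) * 7^1 * 31^1=-217/16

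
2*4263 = 8526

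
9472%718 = 138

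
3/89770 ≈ 0.0000334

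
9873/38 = 259 + 31/38 ≈ 259.82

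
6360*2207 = 14036520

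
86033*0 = 0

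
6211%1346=827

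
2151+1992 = 4143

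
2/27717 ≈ 0.0000722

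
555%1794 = 555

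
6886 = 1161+5725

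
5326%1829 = 1668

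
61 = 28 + 33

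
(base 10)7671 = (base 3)101112010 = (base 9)11463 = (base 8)16767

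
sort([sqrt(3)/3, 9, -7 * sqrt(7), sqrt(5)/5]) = [-7 * sqrt(7), sqrt(5)/5, sqrt(3)/3, 9]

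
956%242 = 230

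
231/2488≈0.0928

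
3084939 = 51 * 60489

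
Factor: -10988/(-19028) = 41^1 * 71^(-1) = 41/71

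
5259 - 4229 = 1030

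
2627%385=317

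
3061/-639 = -4 - 505/639 ≈ -4.79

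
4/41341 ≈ 0.0000968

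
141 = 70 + 71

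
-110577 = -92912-17665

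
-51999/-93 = 17333/31 ≈ 559.13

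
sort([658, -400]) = [-400, 658]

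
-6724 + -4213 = -10937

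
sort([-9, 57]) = [-9, 57]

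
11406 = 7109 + 4297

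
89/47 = 1 + 42/47 ≈ 1.89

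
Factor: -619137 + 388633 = -1*2^3*28813^1 = -230504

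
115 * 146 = 16790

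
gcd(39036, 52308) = 12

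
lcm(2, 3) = 6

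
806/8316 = 403/4158 ≈ 0.0969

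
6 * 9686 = 58116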